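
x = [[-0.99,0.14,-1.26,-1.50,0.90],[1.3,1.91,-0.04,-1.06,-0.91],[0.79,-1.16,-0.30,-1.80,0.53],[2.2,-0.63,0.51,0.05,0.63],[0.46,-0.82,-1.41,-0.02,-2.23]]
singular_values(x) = [3.05, 2.88, 2.83, 2.49, 0.66]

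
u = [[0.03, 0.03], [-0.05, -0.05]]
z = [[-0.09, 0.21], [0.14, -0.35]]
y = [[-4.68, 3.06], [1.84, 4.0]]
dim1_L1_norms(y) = [7.74, 5.84]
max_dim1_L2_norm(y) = 5.59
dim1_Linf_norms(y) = [4.68, 4.0]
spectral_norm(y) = 5.68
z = u @ y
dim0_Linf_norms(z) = [0.14, 0.35]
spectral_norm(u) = 0.08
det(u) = -0.00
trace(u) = -0.02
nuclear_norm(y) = 9.97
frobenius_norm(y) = 7.12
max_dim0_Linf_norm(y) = 4.68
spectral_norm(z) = 0.44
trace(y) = -0.68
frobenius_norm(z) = 0.44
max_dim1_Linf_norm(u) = 0.05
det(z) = 0.00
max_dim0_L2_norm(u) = 0.06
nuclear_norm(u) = 0.08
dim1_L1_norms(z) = [0.3, 0.49]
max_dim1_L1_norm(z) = 0.49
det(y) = -24.35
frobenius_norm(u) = 0.08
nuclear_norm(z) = 0.45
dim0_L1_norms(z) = [0.23, 0.56]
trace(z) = -0.44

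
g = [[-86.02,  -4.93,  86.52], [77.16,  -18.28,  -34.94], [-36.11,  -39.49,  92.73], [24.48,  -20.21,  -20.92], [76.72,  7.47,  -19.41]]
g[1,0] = 77.16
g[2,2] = 92.73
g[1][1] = -18.28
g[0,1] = -4.93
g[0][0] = -86.02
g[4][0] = 76.72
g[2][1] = -39.49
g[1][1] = -18.28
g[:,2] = [86.52, -34.94, 92.73, -20.92, -19.41]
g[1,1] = -18.28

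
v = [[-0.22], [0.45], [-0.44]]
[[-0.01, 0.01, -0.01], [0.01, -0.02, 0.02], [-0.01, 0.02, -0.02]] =v@ [[0.03, -0.04, 0.05]]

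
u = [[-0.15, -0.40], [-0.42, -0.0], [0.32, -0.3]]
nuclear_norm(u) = 1.05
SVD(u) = [[0.09, 0.88], [-0.66, 0.40], [0.75, 0.25]] @ diag([0.5655556520678047, 0.4810891855094649]) @ [[0.89, -0.46], [-0.46, -0.89]]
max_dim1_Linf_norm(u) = 0.42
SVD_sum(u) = [[0.04, -0.02],  [-0.33, 0.17],  [0.38, -0.19]] + [[-0.19, -0.38], [-0.09, -0.17], [-0.06, -0.11]]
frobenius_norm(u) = 0.74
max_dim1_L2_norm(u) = 0.44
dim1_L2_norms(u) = [0.43, 0.42, 0.44]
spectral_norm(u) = 0.57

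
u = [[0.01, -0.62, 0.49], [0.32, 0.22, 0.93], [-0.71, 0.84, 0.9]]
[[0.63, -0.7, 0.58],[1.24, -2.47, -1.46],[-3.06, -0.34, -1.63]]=u @[[3.7,-2.22,-0.81], [-0.77,-0.34,-1.66], [0.24,-1.81,-0.90]]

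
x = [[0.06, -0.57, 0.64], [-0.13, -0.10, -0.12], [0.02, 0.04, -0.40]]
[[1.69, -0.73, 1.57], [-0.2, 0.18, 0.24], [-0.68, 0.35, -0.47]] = x @ [[0.81, -0.76, -1.26],[-1.05, 0.21, -1.84],[1.63, -0.89, 0.94]]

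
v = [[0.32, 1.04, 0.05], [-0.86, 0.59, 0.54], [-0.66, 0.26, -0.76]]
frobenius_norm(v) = 1.91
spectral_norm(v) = 1.33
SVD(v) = [[0.51,  -0.69,  0.52],[0.78,  0.11,  -0.62],[0.37,  0.72,  0.59]] @ diag([1.3282343540698303, 1.052247109801189, 0.8804371190401649]) @ [[-0.57, 0.81, 0.12], [-0.75, -0.44, -0.49], [0.35, 0.37, -0.86]]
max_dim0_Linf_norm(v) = 1.04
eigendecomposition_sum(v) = [[0.18+0.53j, 0.49-0.23j, (0.1-0.15j)], [-0.46+0.29j, 0.33+0.42j, (0.16+0.06j)], [(-0.22-0.04j), -0.02+0.21j, (0.03+0.06j)]] + [[(0.18-0.53j), 0.49+0.23j, (0.1+0.15j)], [-0.46-0.29j, (0.33-0.42j), (0.16-0.06j)], [-0.22+0.04j, (-0.02-0.21j), 0.03-0.06j]] + [[-0.04-0.00j,(0.05-0j),(-0.14-0j)], [(0.06+0j),-0.08+0.00j,0.21+0.00j], [(-0.23-0j),(0.3-0j),-0.82-0.00j]]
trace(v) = 0.15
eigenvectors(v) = [[-0.69+0.00j,(-0.69-0j),0.16+0.00j], [-0.16-0.65j,-0.16+0.65j,-0.24+0.00j], [0.14-0.24j,(0.14+0.24j),0.96+0.00j]]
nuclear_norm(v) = 3.26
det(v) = -1.23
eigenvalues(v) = [(0.55+1.01j), (0.55-1.01j), (-0.94+0j)]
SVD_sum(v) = [[-0.38, 0.55, 0.08], [-0.59, 0.84, 0.13], [-0.28, 0.40, 0.06]] + [[0.54, 0.32, 0.36],[-0.08, -0.05, -0.06],[-0.56, -0.33, -0.37]] + [[0.16,0.17,-0.39], [-0.19,-0.20,0.47], [0.18,0.19,-0.45]]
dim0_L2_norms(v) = [1.13, 1.22, 0.93]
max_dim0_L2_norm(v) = 1.22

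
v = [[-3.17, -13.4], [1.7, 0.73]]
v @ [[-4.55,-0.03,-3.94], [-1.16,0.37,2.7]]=[[29.97, -4.86, -23.69], [-8.58, 0.22, -4.73]]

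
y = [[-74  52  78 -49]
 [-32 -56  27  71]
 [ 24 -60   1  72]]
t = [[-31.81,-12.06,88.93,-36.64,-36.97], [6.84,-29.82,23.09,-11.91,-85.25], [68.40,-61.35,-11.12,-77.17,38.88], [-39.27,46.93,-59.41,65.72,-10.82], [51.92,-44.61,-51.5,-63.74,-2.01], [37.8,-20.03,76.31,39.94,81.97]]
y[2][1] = -60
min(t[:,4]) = -85.25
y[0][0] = -74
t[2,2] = -11.12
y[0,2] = 78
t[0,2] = 88.93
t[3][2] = -59.41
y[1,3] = 71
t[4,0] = 51.92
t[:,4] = [-36.97, -85.25, 38.88, -10.82, -2.01, 81.97]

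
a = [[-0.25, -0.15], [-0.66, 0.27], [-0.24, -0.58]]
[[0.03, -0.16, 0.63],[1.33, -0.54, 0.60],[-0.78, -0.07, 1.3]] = a @ [[-1.25, 0.74, -1.56], [1.87, -0.18, -1.60]]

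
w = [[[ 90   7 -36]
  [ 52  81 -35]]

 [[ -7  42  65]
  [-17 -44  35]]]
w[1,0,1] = 42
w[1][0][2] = 65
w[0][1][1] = 81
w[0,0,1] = 7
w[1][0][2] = 65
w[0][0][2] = -36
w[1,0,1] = 42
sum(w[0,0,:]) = 61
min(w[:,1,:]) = -44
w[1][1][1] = -44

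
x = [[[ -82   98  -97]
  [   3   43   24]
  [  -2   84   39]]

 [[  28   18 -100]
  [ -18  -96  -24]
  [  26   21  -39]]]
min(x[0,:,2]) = -97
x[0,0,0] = -82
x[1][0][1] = 18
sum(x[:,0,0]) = -54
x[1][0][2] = -100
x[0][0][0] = -82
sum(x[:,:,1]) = 168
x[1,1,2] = -24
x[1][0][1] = 18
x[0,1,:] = [3, 43, 24]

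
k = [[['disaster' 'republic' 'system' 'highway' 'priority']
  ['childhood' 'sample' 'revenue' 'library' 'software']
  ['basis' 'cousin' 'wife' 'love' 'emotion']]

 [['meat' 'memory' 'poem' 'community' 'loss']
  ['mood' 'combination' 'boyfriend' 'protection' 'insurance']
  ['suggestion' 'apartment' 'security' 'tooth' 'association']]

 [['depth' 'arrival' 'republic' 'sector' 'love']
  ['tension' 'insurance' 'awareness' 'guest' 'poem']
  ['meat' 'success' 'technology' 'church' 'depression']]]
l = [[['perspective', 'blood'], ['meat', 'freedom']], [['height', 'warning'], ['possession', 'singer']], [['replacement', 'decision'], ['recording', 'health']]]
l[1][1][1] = 'singer'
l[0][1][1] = 'freedom'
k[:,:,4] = [['priority', 'software', 'emotion'], ['loss', 'insurance', 'association'], ['love', 'poem', 'depression']]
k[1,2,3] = 'tooth'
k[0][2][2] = 'wife'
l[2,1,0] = 'recording'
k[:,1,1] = ['sample', 'combination', 'insurance']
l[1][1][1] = 'singer'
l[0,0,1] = 'blood'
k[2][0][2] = 'republic'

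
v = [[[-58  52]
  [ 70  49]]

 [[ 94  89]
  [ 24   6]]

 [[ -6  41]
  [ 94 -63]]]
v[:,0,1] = [52, 89, 41]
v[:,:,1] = [[52, 49], [89, 6], [41, -63]]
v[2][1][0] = 94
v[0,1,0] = 70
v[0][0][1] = 52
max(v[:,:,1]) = 89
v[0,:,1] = [52, 49]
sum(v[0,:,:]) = 113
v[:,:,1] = [[52, 49], [89, 6], [41, -63]]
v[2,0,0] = -6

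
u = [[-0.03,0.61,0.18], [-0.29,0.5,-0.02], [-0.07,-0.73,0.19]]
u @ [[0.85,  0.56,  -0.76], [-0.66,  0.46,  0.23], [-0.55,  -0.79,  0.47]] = [[-0.53, 0.12, 0.25], [-0.57, 0.08, 0.33], [0.32, -0.53, -0.03]]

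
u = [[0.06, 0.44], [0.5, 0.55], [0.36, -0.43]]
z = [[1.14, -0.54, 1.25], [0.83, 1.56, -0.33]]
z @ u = [[0.25, -0.33], [0.71, 1.37]]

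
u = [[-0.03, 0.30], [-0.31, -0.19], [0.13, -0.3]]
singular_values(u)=[0.47, 0.34]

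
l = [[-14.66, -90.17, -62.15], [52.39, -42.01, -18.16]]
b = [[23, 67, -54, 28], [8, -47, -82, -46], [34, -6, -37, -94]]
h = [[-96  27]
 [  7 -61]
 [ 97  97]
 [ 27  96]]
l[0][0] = -14.66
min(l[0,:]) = -90.17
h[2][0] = 97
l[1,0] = 52.39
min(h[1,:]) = -61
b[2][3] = -94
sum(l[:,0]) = 37.730000000000004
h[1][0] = 7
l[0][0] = -14.66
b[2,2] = -37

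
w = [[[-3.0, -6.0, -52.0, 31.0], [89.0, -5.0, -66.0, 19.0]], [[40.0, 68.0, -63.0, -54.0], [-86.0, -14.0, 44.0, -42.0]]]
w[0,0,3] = 31.0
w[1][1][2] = 44.0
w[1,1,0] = -86.0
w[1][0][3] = -54.0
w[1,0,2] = -63.0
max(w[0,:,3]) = 31.0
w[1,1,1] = -14.0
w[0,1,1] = -5.0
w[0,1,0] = 89.0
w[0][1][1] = -5.0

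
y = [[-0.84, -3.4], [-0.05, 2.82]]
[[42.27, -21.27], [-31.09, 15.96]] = y @ [[-5.31, 2.25], [-11.12, 5.7]]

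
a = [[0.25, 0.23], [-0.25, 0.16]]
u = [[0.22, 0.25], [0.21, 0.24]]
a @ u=[[0.10, 0.12], [-0.02, -0.02]]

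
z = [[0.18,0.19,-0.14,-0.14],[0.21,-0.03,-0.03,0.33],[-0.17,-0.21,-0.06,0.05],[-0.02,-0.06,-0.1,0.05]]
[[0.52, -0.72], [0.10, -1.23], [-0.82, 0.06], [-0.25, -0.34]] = z @ [[-0.6, -5.49], [4.52, 3.49], [0.52, 2.52], [1.14, 0.3]]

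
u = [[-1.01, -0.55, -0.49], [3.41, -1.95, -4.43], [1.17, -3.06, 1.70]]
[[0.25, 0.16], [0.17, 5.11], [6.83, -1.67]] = u@[[0.23,0.27],[-1.66,0.1],[0.87,-0.99]]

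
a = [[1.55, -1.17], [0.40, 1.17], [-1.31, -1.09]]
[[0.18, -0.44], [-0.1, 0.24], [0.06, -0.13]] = a@[[0.04, -0.1], [-0.1, 0.24]]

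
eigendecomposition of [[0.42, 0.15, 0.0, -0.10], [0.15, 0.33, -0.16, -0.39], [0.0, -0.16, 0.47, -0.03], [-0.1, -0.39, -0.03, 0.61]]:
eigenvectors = [[0.30, 0.17, -0.94, -0.05], [0.58, -0.8, 0.04, 0.16], [-0.15, -0.3, -0.05, -0.94], [-0.74, -0.5, -0.35, 0.29]]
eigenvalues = [0.95, -0.0, 0.38, 0.51]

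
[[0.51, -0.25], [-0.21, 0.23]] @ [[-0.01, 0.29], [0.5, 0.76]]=[[-0.13, -0.04], [0.12, 0.11]]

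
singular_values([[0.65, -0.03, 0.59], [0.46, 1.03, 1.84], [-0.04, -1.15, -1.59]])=[2.96, 0.74, 0.0]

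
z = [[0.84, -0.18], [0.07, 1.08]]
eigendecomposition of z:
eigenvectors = [[-0.92,0.74], [0.4,-0.67]]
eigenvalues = [0.92, 1.0]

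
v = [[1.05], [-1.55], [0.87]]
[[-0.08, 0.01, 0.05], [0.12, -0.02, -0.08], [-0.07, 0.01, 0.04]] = v @ [[-0.08, 0.01, 0.05]]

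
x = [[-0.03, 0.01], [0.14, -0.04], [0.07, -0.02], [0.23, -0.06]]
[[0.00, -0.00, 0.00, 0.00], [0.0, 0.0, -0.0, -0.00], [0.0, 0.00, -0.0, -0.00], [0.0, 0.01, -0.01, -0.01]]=x@[[0.00, 0.04, -0.04, -0.04], [0.00, 0.02, -0.02, -0.02]]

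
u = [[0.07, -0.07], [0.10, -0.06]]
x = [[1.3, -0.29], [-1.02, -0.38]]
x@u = [[0.06, -0.07], [-0.11, 0.09]]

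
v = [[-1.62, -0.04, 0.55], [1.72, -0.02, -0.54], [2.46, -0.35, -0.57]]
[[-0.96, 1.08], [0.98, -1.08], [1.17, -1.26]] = v@[[0.54, -0.39],[0.63, -0.42],[-0.11, 0.78]]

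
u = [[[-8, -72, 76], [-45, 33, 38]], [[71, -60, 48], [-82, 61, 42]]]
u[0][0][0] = -8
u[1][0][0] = 71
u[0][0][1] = -72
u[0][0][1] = -72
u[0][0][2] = 76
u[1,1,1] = 61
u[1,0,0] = 71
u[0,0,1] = -72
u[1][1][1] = 61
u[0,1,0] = -45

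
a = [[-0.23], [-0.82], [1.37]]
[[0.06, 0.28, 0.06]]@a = [[-0.16]]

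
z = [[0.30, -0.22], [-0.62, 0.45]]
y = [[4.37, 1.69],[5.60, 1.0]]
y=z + [[4.07,1.91],[6.22,0.55]]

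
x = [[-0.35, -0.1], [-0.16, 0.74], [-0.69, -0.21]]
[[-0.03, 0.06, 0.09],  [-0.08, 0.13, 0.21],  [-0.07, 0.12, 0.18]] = x@[[0.12, -0.21, -0.33], [-0.08, 0.13, 0.21]]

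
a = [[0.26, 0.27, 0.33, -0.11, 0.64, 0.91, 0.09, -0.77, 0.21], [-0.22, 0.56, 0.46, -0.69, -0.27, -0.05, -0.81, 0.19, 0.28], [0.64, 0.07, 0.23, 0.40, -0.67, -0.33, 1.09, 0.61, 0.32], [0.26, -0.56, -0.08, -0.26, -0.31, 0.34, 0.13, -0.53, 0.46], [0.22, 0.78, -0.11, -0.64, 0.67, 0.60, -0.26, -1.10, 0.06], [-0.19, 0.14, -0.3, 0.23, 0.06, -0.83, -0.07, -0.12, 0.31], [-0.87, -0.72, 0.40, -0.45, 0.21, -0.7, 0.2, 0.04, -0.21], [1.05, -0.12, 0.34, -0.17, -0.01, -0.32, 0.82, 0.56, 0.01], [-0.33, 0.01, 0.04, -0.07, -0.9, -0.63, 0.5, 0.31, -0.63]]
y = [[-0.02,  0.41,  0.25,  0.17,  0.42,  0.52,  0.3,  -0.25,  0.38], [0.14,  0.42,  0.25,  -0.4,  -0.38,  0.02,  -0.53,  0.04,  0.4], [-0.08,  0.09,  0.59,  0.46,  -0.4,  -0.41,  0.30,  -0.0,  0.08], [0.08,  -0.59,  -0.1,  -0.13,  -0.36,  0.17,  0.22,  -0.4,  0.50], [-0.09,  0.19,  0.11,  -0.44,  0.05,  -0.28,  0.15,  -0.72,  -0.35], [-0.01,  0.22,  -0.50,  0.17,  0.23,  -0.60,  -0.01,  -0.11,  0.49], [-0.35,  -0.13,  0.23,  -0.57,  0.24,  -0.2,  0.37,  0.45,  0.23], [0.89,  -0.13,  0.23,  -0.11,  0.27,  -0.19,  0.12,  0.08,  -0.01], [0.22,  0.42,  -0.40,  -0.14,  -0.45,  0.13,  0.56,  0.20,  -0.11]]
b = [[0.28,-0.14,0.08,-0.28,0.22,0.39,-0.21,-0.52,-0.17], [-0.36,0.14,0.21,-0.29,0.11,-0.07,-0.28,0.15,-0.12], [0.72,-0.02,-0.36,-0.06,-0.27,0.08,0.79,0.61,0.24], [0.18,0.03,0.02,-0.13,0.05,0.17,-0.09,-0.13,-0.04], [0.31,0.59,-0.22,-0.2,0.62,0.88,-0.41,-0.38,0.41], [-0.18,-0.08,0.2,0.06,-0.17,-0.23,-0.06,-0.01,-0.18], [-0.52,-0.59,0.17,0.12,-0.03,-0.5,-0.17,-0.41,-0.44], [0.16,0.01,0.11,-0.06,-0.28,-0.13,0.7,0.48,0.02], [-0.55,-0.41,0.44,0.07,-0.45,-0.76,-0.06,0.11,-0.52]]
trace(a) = 0.76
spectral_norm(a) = 2.84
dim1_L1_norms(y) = [2.72, 2.58, 2.41, 2.55, 2.38, 2.34, 2.77, 2.03, 2.63]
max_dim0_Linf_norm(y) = 0.89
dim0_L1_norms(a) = [4.04, 3.23, 2.29, 3.02, 3.74, 4.71, 3.97, 4.23, 2.49]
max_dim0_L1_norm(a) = 4.71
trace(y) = 0.65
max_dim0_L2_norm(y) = 1.01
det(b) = -0.00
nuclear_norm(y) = 9.00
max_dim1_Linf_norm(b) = 0.88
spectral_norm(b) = 2.22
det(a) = 0.79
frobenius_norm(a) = 4.35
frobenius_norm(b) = 3.05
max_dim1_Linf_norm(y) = 0.89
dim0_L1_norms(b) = [3.26, 2.01, 1.81, 1.27, 2.2, 3.21, 2.77, 2.8, 2.14]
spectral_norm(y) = 1.01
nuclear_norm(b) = 5.94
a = b + y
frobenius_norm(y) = 3.00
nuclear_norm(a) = 11.16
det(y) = -1.00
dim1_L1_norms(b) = [2.29, 1.73, 3.15, 0.84, 4.02, 1.17, 2.95, 1.95, 3.37]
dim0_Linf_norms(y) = [0.89, 0.59, 0.59, 0.57, 0.45, 0.6, 0.56, 0.72, 0.5]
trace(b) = 0.11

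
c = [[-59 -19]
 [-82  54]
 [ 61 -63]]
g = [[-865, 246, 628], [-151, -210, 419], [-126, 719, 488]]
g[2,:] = [-126, 719, 488]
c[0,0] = -59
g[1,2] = 419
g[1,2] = 419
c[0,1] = -19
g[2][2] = 488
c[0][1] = -19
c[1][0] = -82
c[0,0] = -59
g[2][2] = 488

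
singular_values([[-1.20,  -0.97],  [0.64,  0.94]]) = [1.9, 0.27]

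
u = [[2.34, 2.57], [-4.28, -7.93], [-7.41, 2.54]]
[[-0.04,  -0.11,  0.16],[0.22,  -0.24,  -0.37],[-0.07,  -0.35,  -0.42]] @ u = [[-0.81, 1.18], [4.28, 1.53], [4.45, 1.53]]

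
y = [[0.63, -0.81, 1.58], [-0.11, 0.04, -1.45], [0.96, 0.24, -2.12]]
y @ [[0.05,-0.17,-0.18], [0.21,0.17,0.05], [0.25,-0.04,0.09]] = [[0.26, -0.31, -0.01],[-0.36, 0.08, -0.11],[-0.43, -0.04, -0.35]]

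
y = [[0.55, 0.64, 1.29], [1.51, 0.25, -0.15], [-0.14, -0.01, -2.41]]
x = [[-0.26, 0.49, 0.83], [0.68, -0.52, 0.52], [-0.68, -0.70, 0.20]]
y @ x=[[-0.59, -0.97, 1.05], [-0.12, 0.71, 1.35], [1.67, 1.62, -0.60]]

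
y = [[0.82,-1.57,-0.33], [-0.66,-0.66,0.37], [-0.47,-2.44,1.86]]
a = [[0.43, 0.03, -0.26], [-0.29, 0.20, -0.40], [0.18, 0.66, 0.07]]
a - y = [[-0.39, 1.60, 0.07], [0.37, 0.86, -0.77], [0.65, 3.1, -1.79]]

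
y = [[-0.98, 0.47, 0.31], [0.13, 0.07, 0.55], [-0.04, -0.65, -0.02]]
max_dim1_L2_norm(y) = 1.13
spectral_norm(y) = 1.17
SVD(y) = [[-0.96, 0.28, 0.09], [-0.09, -0.57, 0.82], [0.28, 0.77, 0.57]] @ diag([1.1682756229175315, 0.6091058352683771, 0.5388155067726492]) @ [[0.78, -0.55, -0.3], [-0.62, -0.68, -0.39], [-0.01, -0.49, 0.87]]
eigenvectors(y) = [[0.99+0.00j, 0.00-0.29j, 0.29j], [(-0.1+0j), (-0.08-0.64j), (-0.08+0.64j)], [(-0.03+0j), 0.71+0.00j, (0.71-0j)]]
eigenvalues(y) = [(-1.04+0j), (0.05+0.61j), (0.05-0.61j)]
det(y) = -0.38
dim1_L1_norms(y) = [1.76, 0.75, 0.71]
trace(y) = -0.93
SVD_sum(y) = [[-0.87, 0.61, 0.33],  [-0.08, 0.06, 0.03],  [0.26, -0.18, -0.1]] + [[-0.11, -0.12, -0.07], [0.22, 0.23, 0.14], [-0.29, -0.32, -0.19]] + [[-0.0, -0.02, 0.04], [-0.01, -0.22, 0.38], [-0.00, -0.15, 0.26]]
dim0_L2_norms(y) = [0.99, 0.81, 0.63]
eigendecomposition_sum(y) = [[(-0.99+0j), 0.45+0.00j, (0.06-0j)],[(0.1-0j), (-0.05-0j), -0.01+0.00j],[(0.03-0j), (-0.01-0j), (-0+0j)]] + [[0.01j, (0.01+0.13j), 0.13+0.01j], [0.01+0.03j, (0.06+0.29j), (0.28-0.03j)], [(-0.03+0.01j), -0.32+0.02j, (-0.01+0.31j)]] + [[0.00-0.01j, (0.01-0.13j), 0.13-0.01j],[(0.01-0.03j), 0.06-0.29j, 0.28+0.03j],[(-0.03-0.01j), (-0.32-0.02j), -0.01-0.31j]]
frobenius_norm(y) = 1.42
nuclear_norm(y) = 2.32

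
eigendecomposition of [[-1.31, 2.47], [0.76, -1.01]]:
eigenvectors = [[-0.90, -0.85],[0.45, -0.53]]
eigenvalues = [-2.54, 0.22]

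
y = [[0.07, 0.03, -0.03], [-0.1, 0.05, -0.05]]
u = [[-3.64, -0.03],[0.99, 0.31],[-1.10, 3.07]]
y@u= [[-0.19,-0.08], [0.47,-0.14]]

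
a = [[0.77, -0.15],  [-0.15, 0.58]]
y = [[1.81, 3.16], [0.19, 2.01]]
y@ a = [[0.92, 1.56], [-0.16, 1.14]]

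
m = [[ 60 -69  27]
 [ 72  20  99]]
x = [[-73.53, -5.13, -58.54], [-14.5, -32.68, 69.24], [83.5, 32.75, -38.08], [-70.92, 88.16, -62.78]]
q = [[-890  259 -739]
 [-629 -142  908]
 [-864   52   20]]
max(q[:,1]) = 259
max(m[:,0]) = 72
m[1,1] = 20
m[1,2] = 99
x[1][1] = -32.68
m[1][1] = 20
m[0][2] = 27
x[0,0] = -73.53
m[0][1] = -69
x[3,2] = -62.78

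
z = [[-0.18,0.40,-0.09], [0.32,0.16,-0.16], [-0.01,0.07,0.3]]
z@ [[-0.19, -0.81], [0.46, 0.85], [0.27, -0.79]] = [[0.19, 0.56], [-0.03, 0.0], [0.12, -0.17]]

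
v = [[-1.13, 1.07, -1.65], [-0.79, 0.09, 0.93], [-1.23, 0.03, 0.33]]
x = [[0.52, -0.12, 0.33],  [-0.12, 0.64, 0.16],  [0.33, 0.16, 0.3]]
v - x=[[-1.65, 1.19, -1.98], [-0.67, -0.55, 0.77], [-1.56, -0.13, 0.03]]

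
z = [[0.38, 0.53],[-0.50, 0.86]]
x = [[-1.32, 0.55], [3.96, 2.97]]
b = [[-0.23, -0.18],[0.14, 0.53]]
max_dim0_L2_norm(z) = 1.01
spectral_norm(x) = 5.01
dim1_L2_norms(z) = [0.65, 0.99]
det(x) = -6.10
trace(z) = 1.24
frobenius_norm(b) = 0.62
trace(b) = 0.30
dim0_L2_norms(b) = [0.27, 0.56]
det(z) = 0.59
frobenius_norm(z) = 1.19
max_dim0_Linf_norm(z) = 0.86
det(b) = -0.10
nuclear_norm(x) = 6.22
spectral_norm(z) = 1.05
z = x @ b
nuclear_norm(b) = 0.76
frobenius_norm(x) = 5.15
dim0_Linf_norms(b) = [0.23, 0.53]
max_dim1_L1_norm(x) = 6.93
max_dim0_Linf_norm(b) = 0.53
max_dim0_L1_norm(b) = 0.71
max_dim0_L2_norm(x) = 4.17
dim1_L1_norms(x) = [1.87, 6.93]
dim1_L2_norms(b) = [0.29, 0.55]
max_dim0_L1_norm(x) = 5.28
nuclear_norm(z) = 1.61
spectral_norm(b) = 0.60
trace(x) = 1.65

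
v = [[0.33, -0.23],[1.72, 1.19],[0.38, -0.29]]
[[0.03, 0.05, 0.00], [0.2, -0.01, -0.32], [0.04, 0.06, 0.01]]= v @ [[0.11, 0.07, -0.09], [0.01, -0.11, -0.14]]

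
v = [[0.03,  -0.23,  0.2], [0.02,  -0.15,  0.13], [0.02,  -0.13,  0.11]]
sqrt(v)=[[0.30-0.00j, (-1+0.92j), (0.7-0.92j)],[0.20-0.00j, (-0.67+0.59j), 0.47-0.59j],[(0.2-0j), -0.67+0.45j, 0.47-0.45j]]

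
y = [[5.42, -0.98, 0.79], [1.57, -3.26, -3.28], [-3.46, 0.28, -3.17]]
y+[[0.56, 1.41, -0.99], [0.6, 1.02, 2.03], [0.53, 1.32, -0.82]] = [[5.98, 0.43, -0.2], [2.17, -2.24, -1.25], [-2.93, 1.60, -3.99]]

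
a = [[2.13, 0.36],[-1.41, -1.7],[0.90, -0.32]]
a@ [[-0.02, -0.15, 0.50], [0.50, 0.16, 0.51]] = [[0.14, -0.26, 1.25], [-0.82, -0.06, -1.57], [-0.18, -0.19, 0.29]]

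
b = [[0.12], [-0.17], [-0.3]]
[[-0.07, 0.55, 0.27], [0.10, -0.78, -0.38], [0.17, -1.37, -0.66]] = b @ [[-0.57, 4.58, 2.21]]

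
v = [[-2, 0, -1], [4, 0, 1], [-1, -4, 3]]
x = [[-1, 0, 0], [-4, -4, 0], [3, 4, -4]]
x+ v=[[-3, 0, -1], [0, -4, 1], [2, 0, -1]]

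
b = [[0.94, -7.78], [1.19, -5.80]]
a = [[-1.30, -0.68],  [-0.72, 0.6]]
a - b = [[-2.24, 7.1], [-1.91, 6.40]]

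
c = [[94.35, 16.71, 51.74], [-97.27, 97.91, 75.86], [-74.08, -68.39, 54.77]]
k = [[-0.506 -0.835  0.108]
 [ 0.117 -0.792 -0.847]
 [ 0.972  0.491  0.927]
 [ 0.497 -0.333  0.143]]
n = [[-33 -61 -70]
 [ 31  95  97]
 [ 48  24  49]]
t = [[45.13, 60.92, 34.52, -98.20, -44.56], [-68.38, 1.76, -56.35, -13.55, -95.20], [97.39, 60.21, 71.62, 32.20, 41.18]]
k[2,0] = 0.972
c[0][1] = 16.71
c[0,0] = 94.35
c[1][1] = 97.91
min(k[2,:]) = 0.491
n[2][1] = 24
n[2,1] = 24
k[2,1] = 0.491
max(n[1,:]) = 97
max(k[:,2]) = 0.927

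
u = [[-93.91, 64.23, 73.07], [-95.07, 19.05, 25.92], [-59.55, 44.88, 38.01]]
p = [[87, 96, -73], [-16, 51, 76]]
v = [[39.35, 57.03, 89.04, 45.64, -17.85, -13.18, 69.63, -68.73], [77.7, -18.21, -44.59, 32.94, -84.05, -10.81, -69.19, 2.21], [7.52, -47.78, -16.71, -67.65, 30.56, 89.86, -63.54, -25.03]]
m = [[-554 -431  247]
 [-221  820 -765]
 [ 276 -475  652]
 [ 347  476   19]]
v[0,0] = 39.35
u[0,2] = 73.07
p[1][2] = 76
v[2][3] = -67.65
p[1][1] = 51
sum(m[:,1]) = 390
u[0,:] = [-93.91, 64.23, 73.07]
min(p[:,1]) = 51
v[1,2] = -44.59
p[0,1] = 96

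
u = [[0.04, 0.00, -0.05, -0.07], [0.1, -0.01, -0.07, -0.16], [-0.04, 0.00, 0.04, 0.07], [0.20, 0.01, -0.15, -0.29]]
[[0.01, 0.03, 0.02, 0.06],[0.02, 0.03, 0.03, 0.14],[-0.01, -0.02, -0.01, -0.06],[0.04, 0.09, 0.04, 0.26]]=u @ [[0.08, -0.17, -0.49, 0.78], [-0.19, 0.7, -0.4, -0.26], [0.01, -0.54, -0.3, -0.09], [-0.08, -0.13, -0.32, -0.32]]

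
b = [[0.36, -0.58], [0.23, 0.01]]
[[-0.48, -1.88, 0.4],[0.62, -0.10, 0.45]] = b @ [[2.61,-0.58,1.94],[2.45,2.89,0.51]]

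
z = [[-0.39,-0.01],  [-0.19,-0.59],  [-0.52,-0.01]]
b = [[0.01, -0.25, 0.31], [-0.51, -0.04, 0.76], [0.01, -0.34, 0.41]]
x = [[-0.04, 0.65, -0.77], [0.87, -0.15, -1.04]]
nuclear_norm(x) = 2.30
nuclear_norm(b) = 1.49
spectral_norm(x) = 1.49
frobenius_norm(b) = 1.13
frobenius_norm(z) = 0.90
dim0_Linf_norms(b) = [0.51, 0.34, 0.76]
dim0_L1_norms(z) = [1.1, 0.61]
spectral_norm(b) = 1.04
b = z @ x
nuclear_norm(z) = 1.25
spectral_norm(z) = 0.73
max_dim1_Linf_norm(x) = 1.04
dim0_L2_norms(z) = [0.68, 0.59]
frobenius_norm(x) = 1.70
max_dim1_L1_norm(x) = 2.06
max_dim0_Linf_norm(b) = 0.76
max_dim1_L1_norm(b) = 1.31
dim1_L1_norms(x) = [1.46, 2.06]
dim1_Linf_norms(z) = [0.39, 0.59, 0.52]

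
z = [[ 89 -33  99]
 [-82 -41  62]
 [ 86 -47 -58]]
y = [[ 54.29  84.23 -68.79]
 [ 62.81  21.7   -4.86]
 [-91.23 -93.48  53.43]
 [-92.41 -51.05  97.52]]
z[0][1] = -33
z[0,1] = -33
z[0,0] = 89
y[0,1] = 84.23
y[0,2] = -68.79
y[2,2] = 53.43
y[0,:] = [54.29, 84.23, -68.79]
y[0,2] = -68.79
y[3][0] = -92.41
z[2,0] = 86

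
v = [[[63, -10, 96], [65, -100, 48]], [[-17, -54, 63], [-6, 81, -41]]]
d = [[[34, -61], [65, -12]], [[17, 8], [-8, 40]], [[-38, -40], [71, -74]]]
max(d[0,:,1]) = -12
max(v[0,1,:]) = 65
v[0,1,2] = 48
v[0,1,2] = 48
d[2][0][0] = -38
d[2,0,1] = -40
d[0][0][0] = 34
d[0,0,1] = -61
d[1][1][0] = -8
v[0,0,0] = 63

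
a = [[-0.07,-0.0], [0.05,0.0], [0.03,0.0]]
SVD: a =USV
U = [[-0.77, 0.55], [0.55, 0.83], [0.33, -0.10]]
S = [0.09, 0.0]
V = [[1.00,0.0], [0.00,1.00]]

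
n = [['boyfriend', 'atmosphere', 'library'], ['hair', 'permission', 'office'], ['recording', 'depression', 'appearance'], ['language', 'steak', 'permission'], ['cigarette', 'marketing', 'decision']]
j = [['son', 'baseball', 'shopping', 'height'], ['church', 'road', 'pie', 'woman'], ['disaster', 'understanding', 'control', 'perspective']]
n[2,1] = 'depression'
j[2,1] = 'understanding'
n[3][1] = 'steak'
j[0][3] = 'height'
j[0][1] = 'baseball'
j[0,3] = 'height'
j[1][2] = 'pie'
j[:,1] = ['baseball', 'road', 'understanding']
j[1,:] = ['church', 'road', 'pie', 'woman']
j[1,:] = ['church', 'road', 'pie', 'woman']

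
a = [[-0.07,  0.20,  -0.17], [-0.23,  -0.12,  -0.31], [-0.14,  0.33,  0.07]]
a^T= [[-0.07, -0.23, -0.14], [0.20, -0.12, 0.33], [-0.17, -0.31, 0.07]]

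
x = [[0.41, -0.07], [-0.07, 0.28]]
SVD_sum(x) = [[0.37,-0.16], [-0.16,0.07]] + [[0.04, 0.09], [0.09, 0.21]]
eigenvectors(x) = [[0.92, 0.40], [-0.4, 0.92]]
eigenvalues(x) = [0.44, 0.25]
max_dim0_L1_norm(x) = 0.48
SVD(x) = [[-0.92, 0.40], [0.4, 0.92]] @ diag([0.440524865872714, 0.24947513412728597]) @ [[-0.92, 0.40], [0.4, 0.92]]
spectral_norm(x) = 0.44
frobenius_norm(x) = 0.51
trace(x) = 0.69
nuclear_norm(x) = 0.69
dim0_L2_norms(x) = [0.42, 0.29]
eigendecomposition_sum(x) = [[0.37, -0.16], [-0.16, 0.07]] + [[0.04, 0.09], [0.09, 0.21]]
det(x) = 0.11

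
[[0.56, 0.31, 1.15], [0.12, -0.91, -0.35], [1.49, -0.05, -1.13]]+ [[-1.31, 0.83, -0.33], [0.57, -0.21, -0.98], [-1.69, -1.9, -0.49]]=[[-0.75, 1.14, 0.82], [0.69, -1.12, -1.33], [-0.20, -1.95, -1.62]]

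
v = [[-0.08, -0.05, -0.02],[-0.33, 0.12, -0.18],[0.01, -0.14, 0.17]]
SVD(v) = [[-0.13, 0.39, -0.91], [-0.93, 0.29, 0.25], [0.36, 0.88, 0.32]] @ diag([0.4225843845304999, 0.1823871914073601, 0.041920762892789856]) @ [[0.75, -0.37, 0.54], [-0.64, -0.59, 0.49], [-0.14, 0.72, 0.68]]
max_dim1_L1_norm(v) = 0.63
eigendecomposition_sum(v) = [[-0.11, -0.03, -0.02],[-0.17, -0.05, -0.03],[-0.07, -0.02, -0.01]] + [[0.02, -0.01, -0.01],[-0.04, 0.02, 0.02],[-0.05, 0.02, 0.03]] + [[0.01,-0.01,0.01], [-0.13,0.15,-0.17], [0.12,-0.14,0.16]]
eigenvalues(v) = [-0.17, 0.06, 0.32]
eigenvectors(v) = [[0.52, 0.31, 0.06], [0.79, -0.57, -0.72], [0.31, -0.76, 0.69]]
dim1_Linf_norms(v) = [0.08, 0.33, 0.17]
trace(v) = 0.21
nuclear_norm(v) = 0.65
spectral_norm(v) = 0.42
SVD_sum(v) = [[-0.04, 0.02, -0.03], [-0.3, 0.14, -0.21], [0.11, -0.06, 0.08]] + [[-0.05, -0.04, 0.03], [-0.03, -0.03, 0.03], [-0.1, -0.09, 0.08]] + [[0.01, -0.03, -0.03],  [-0.00, 0.01, 0.01],  [-0.00, 0.01, 0.01]]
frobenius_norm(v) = 0.46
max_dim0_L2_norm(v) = 0.34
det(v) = -0.00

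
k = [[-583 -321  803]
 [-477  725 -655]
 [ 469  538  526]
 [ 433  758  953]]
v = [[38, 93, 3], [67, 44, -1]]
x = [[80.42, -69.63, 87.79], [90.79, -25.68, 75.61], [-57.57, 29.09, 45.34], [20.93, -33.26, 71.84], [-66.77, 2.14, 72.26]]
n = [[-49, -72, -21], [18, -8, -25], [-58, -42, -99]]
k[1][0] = -477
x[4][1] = 2.14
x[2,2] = 45.34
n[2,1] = -42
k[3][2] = 953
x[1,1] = -25.68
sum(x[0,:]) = 98.58000000000001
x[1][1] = -25.68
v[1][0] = 67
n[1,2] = -25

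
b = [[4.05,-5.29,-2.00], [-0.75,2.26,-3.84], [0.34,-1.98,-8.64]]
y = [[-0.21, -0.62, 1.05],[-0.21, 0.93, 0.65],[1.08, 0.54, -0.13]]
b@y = [[-1.9, -8.51, 1.07], [-4.46, 0.49, 1.18], [-8.99, -6.72, 0.19]]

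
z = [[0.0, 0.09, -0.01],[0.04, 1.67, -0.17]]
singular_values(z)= [1.68, 0.0]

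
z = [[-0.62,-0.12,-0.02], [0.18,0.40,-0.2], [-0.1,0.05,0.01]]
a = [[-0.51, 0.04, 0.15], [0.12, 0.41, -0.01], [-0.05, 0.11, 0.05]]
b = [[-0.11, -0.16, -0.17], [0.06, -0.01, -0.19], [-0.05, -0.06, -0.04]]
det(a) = -0.01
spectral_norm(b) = 0.30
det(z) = -0.01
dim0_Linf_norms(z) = [0.62, 0.4, 0.2]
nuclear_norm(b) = 0.46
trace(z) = -0.21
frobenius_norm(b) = 0.34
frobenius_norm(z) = 0.80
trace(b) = -0.16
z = b + a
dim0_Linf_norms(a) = [0.51, 0.41, 0.15]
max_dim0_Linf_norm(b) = 0.19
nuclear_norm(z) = 1.13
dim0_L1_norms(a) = [0.68, 0.56, 0.21]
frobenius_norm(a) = 0.70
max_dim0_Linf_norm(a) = 0.51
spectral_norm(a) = 0.55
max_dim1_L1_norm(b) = 0.44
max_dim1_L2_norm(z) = 0.63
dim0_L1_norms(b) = [0.22, 0.23, 0.4]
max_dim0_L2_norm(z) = 0.65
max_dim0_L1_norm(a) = 0.68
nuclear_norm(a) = 1.00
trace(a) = -0.05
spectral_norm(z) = 0.71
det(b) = 0.00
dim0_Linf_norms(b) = [0.11, 0.16, 0.19]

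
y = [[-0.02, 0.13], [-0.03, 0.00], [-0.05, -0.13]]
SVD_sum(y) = [[0.02, 0.13], [-0.0, -0.0], [-0.02, -0.13]] + [[-0.04, 0.0], [-0.03, 0.00], [-0.03, 0.0]]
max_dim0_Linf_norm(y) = 0.13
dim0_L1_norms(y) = [0.1, 0.26]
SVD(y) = [[0.68, 0.63], [-0.02, 0.52], [-0.73, 0.58]] @ diag([0.18519910805321763, 0.0574568566516879]) @ [[0.13,  0.99], [-0.99,  0.13]]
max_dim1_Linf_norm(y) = 0.13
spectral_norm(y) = 0.19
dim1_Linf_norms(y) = [0.13, 0.03, 0.13]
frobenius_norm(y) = 0.19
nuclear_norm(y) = 0.24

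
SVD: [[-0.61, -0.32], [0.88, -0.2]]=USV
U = [[-0.58, 0.82], [0.82, 0.58]]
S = [1.07, 0.38]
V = [[1.00, 0.02],[0.02, -1.00]]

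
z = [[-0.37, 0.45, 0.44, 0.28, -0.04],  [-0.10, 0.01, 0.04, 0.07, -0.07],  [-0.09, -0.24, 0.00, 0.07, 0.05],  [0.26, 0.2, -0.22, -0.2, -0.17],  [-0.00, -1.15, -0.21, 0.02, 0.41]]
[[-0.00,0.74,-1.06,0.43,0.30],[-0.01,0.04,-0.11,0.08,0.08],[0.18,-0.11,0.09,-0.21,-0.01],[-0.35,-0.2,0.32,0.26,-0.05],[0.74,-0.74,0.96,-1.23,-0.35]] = z@[[-1.11, 0.13, 0.49, -0.74, -0.72], [-0.05, 0.56, -0.81, 0.73, 0.13], [-0.79, 1.03, -0.79, 0.08, 0.17], [0.03, 0.34, -0.64, -0.88, -0.41], [1.27, 0.28, -0.31, -0.87, -0.37]]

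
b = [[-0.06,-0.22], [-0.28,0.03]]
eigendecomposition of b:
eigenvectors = [[-0.73, 0.59], [-0.69, -0.80]]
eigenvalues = [-0.27, 0.24]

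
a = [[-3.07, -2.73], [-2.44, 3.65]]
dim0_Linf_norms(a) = [3.07, 3.65]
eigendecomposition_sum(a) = [[-3.54, -1.27], [-1.14, -0.41]] + [[0.47, -1.46], [-1.30, 4.06]]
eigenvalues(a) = [-3.95, 4.53]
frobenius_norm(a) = 6.01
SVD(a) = [[-0.53, 0.85], [0.85, 0.53]] @ diag([4.5635487878866705, 3.9150890744117306]) @ [[-0.1, 1.00], [-1.0, -0.10]]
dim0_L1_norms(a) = [5.51, 6.38]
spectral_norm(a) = 4.56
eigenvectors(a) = [[-0.95,0.34],  [-0.31,-0.94]]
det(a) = -17.87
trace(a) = 0.58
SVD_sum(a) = [[0.23, -2.41], [-0.37, 3.85]] + [[-3.30, -0.32], [-2.07, -0.2]]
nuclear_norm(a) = 8.48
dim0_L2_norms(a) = [3.92, 4.56]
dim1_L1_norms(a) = [5.8, 6.09]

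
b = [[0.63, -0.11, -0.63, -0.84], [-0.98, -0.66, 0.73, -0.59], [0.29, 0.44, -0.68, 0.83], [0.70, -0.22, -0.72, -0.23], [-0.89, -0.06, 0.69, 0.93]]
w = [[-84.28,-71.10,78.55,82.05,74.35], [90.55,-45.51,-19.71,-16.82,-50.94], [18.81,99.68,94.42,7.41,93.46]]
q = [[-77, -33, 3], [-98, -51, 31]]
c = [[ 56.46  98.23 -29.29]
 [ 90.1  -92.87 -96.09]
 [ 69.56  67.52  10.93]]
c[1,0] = 90.1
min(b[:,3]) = -0.842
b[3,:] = [0.699, -0.219, -0.72, -0.23]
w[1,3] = -16.82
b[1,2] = 0.728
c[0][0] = 56.46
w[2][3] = 7.41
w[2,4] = 93.46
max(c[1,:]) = 90.1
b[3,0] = 0.699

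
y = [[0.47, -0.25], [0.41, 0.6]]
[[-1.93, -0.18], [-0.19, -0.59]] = y@[[-3.13, -0.67], [1.83, -0.53]]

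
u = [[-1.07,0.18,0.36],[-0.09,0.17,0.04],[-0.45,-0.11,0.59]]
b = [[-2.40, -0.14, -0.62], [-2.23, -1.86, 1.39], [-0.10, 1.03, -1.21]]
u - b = [[1.33,0.32,0.98],[2.14,2.03,-1.35],[-0.35,-1.14,1.8]]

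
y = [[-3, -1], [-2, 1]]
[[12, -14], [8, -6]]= y @ [[-4, 4], [0, 2]]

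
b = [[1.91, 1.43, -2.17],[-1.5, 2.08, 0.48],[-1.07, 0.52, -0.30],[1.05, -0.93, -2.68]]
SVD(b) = [[-0.63, 0.61, -0.43], [0.37, 0.74, 0.25], [0.11, 0.26, 0.59], [-0.67, -0.12, 0.64]] @ diag([4.241172915648356, 2.775047942631705, 1.4749105788712582]) @ [[-0.61, 0.13, 0.78], [-0.13, 0.96, -0.26], [-0.78, -0.26, -0.57]]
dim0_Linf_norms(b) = [1.91, 2.08, 2.68]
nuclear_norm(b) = 8.49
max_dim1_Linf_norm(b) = 2.68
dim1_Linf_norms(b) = [2.17, 2.08, 1.07, 2.68]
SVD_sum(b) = [[1.63, -0.35, -2.09], [-0.95, 0.2, 1.22], [-0.3, 0.06, 0.38], [1.74, -0.37, -2.23]] + [[-0.22, 1.61, -0.43], [-0.26, 1.97, -0.53], [-0.09, 0.68, -0.18], [0.04, -0.32, 0.09]] + [[0.49, 0.16, 0.36], [-0.29, -0.09, -0.21], [-0.68, -0.22, -0.5], [-0.73, -0.24, -0.53]]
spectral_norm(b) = 4.24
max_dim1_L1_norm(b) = 5.51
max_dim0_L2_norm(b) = 3.49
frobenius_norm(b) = 5.28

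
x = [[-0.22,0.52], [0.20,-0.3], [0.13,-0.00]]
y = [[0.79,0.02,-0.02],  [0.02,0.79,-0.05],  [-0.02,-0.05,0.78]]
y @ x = [[-0.17, 0.4], [0.15, -0.23], [0.10, 0.00]]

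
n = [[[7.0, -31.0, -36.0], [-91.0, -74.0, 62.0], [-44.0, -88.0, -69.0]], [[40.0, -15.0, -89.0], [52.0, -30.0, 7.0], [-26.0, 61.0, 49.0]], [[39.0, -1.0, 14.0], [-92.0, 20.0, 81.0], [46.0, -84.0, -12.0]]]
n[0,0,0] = 7.0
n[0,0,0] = 7.0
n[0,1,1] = -74.0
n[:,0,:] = [[7.0, -31.0, -36.0], [40.0, -15.0, -89.0], [39.0, -1.0, 14.0]]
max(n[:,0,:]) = 40.0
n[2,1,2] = 81.0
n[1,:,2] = [-89.0, 7.0, 49.0]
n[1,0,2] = -89.0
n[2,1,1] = 20.0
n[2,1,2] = 81.0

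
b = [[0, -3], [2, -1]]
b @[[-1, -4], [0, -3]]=[[0, 9], [-2, -5]]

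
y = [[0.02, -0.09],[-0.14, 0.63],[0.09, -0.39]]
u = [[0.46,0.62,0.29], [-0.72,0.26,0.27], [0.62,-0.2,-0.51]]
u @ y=[[-0.05, 0.24],[-0.03, 0.12],[-0.01, 0.02]]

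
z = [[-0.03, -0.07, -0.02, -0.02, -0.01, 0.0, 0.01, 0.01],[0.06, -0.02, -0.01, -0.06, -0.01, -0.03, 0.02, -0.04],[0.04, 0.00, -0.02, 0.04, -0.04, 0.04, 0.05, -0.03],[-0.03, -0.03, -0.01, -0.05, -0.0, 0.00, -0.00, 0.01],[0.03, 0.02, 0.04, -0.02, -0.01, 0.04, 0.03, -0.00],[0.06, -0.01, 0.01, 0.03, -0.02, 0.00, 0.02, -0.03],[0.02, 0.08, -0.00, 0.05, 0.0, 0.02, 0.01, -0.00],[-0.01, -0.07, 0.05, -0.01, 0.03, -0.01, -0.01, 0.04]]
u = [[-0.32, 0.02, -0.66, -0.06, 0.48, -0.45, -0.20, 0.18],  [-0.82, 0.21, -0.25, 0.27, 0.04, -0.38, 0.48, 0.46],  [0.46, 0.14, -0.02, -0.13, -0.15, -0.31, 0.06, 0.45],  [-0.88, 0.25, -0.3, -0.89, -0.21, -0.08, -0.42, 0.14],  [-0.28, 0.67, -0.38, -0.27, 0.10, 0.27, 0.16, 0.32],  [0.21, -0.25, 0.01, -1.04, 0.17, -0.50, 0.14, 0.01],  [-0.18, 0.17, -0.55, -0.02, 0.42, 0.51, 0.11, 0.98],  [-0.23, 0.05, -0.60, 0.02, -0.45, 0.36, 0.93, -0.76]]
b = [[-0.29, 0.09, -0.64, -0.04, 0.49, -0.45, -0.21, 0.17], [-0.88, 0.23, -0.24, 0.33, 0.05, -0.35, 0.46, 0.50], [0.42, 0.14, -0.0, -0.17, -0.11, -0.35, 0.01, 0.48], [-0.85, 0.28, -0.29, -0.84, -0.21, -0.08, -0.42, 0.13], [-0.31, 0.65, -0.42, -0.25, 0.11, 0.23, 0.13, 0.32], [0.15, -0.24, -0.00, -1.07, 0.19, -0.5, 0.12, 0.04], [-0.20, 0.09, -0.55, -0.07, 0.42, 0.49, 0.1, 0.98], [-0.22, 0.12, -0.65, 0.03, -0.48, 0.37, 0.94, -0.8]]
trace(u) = -2.07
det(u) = -0.63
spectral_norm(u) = 1.94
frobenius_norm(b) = 3.41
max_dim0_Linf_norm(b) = 1.07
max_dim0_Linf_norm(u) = 1.04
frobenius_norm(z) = 0.25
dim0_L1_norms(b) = [3.32, 1.84, 2.79, 2.8, 2.06, 2.82, 2.39, 3.42]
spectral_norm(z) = 0.17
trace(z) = -0.08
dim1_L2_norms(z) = [0.08, 0.1, 0.1, 0.07, 0.08, 0.08, 0.1, 0.1]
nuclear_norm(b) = 8.66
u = z + b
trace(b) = -1.99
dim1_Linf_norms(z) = [0.07, 0.06, 0.05, 0.05, 0.04, 0.06, 0.08, 0.07]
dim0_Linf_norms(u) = [0.88, 0.67, 0.66, 1.04, 0.48, 0.51, 0.93, 0.98]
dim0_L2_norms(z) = [0.11, 0.13, 0.07, 0.11, 0.06, 0.07, 0.07, 0.07]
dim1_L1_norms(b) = [2.38, 3.04, 1.68, 3.1, 2.42, 2.31, 2.9, 3.61]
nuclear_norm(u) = 8.63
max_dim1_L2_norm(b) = 1.54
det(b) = -0.62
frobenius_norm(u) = 3.38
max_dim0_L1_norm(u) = 3.38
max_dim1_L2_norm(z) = 0.1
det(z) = 0.00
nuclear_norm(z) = 0.55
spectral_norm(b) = 1.96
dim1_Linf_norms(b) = [0.64, 0.88, 0.48, 0.85, 0.65, 1.07, 0.98, 0.94]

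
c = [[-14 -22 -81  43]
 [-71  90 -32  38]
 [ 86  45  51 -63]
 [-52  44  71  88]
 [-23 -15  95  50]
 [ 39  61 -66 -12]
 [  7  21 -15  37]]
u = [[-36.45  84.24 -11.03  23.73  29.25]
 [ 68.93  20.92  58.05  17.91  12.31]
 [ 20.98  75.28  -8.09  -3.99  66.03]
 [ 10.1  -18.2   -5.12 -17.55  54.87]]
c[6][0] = 7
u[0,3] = 23.73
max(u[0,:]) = 84.24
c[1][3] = 38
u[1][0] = 68.93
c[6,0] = 7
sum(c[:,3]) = 181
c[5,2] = -66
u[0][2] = -11.03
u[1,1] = 20.92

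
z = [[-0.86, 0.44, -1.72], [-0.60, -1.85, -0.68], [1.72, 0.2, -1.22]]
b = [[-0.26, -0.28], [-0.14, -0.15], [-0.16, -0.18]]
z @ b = [[0.44,0.48], [0.52,0.57], [-0.28,-0.29]]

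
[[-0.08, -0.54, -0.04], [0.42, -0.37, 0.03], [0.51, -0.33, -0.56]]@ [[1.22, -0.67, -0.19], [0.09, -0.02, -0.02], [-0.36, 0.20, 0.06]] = [[-0.13,0.06,0.02],[0.47,-0.27,-0.07],[0.79,-0.45,-0.12]]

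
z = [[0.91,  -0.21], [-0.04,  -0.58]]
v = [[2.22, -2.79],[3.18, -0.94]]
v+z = [[3.13, -3.0], [3.14, -1.52]]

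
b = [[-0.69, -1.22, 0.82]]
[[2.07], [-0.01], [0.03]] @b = [[-1.43, -2.53, 1.70], [0.01, 0.01, -0.01], [-0.02, -0.04, 0.02]]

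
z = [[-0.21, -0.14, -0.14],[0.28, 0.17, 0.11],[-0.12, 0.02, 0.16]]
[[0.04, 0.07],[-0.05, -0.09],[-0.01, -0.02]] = z @ [[0.08, 0.13], [-0.45, -0.76], [0.04, 0.06]]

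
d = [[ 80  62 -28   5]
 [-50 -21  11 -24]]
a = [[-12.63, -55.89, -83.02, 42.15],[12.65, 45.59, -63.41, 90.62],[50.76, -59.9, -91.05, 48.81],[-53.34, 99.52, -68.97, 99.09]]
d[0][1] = 62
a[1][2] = -63.41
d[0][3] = 5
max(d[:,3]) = 5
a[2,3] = 48.81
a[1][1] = 45.59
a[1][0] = 12.65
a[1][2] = -63.41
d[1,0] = -50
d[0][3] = 5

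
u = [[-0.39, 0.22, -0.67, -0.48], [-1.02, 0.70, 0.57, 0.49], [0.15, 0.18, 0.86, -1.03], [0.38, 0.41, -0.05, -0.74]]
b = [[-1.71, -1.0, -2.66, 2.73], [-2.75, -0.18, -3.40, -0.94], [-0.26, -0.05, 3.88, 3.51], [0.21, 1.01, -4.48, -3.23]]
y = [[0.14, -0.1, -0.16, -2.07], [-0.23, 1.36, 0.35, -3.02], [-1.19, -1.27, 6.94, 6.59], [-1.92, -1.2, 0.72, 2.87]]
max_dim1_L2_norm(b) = 5.62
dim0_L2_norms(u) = [1.17, 0.86, 1.23, 1.44]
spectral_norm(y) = 10.51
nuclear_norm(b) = 15.66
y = u @ b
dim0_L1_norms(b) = [4.93, 2.24, 14.42, 10.41]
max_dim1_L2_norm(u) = 1.45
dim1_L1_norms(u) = [1.76, 2.78, 2.22, 1.58]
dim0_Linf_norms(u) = [1.02, 0.7, 0.86, 1.03]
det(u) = 0.86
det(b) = -49.72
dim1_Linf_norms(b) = [2.73, 3.4, 3.88, 4.48]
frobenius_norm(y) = 11.13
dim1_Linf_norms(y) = [2.07, 3.02, 6.94, 2.87]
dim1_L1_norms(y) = [2.47, 4.96, 15.99, 6.71]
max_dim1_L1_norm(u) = 2.78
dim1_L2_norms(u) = [0.94, 1.45, 1.36, 0.93]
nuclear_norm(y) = 16.11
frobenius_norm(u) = 2.39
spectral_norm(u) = 1.60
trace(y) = 11.31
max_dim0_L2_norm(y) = 8.07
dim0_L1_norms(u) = [1.94, 1.51, 2.15, 2.74]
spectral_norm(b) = 8.39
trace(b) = -1.24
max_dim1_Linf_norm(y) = 6.94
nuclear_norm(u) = 4.39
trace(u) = 0.43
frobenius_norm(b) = 9.87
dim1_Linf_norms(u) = [0.67, 1.02, 1.03, 0.74]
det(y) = -42.57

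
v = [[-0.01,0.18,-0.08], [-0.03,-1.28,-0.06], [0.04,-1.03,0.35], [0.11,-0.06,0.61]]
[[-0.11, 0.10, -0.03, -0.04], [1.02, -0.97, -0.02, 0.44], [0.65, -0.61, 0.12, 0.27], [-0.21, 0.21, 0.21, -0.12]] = v @ [[0.65,  -0.55,  -0.51,  0.21], [-0.79,  0.75,  0.01,  -0.34], [-0.54,  0.52,  0.43,  -0.26]]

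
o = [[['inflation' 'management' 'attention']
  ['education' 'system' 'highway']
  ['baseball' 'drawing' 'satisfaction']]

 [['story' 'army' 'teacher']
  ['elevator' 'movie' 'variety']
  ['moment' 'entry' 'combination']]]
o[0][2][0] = 'baseball'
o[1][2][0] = 'moment'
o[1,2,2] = 'combination'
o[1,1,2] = 'variety'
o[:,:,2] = [['attention', 'highway', 'satisfaction'], ['teacher', 'variety', 'combination']]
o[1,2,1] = 'entry'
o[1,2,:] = ['moment', 'entry', 'combination']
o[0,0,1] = 'management'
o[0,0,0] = 'inflation'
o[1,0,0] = 'story'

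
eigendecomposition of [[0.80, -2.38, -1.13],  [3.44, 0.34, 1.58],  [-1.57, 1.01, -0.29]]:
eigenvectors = [[0.19+0.58j, 0.19-0.58j, -0.26+0.00j], [(0.68+0j), (0.68-0j), -0.52+0.00j], [(-0.28-0.3j), -0.28+0.30j, 0.81+0.00j]]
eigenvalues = [(0.65+2.22j), (0.65-2.22j), (-0.44+0j)]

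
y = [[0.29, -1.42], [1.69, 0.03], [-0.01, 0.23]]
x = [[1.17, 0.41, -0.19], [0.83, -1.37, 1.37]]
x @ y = [[1.03, -1.69], [-2.09, -0.90]]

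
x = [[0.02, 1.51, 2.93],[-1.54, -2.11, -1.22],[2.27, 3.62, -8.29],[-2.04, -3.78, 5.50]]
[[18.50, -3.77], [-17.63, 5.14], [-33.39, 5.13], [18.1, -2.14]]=x@[[5.81, -2.31], [0.69, -0.02], [5.92, -1.26]]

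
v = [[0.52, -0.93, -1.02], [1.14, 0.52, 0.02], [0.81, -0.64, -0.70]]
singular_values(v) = [1.93, 1.26, 0.1]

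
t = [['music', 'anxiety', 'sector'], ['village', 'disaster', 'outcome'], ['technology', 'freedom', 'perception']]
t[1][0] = 'village'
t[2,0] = 'technology'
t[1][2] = 'outcome'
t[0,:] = ['music', 'anxiety', 'sector']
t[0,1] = 'anxiety'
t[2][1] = 'freedom'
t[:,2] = ['sector', 'outcome', 'perception']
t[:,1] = ['anxiety', 'disaster', 'freedom']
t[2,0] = 'technology'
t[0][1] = 'anxiety'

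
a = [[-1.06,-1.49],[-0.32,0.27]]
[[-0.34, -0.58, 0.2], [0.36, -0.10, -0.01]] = a @ [[-0.58,0.39,-0.06], [0.64,0.11,-0.09]]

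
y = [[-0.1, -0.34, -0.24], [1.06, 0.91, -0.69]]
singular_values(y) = [1.57, 0.39]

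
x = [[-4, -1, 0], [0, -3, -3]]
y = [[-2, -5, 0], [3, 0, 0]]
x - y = [[-2, 4, 0], [-3, -3, -3]]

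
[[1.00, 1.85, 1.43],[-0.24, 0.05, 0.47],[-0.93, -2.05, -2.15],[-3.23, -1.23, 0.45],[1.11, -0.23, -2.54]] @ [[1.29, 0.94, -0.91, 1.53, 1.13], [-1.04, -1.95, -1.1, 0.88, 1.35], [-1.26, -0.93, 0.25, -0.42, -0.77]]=[[-2.44, -4.00, -2.59, 2.56, 2.53], [-0.95, -0.76, 0.28, -0.52, -0.57], [3.64, 5.12, 2.56, -2.32, -2.16], [-3.45, -1.06, 4.40, -6.21, -5.66], [4.87, 3.85, -1.39, 2.56, 2.9]]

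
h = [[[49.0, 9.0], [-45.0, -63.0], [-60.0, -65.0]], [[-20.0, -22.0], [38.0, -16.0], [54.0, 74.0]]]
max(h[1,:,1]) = 74.0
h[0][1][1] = -63.0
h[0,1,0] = -45.0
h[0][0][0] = 49.0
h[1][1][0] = 38.0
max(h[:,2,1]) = 74.0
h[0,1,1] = -63.0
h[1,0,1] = -22.0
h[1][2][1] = 74.0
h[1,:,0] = [-20.0, 38.0, 54.0]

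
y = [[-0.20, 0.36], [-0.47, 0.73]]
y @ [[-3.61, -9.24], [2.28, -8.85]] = [[1.54, -1.34],[3.36, -2.12]]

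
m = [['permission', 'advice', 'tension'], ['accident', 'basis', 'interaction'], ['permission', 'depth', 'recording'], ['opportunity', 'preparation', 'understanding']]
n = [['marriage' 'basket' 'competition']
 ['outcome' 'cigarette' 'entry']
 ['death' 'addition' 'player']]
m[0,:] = ['permission', 'advice', 'tension']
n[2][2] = 'player'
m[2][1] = 'depth'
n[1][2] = 'entry'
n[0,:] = ['marriage', 'basket', 'competition']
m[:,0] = ['permission', 'accident', 'permission', 'opportunity']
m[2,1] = 'depth'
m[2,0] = 'permission'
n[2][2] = 'player'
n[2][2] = 'player'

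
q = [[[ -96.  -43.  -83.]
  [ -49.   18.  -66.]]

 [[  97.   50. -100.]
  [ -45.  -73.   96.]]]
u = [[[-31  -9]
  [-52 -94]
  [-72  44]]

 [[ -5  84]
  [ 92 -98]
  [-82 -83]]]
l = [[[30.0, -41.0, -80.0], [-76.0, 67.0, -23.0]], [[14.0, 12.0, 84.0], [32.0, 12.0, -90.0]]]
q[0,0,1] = -43.0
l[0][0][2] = -80.0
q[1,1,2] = 96.0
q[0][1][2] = -66.0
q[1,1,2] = 96.0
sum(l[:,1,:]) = -78.0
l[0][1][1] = 67.0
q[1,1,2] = 96.0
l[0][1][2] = -23.0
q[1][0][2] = -100.0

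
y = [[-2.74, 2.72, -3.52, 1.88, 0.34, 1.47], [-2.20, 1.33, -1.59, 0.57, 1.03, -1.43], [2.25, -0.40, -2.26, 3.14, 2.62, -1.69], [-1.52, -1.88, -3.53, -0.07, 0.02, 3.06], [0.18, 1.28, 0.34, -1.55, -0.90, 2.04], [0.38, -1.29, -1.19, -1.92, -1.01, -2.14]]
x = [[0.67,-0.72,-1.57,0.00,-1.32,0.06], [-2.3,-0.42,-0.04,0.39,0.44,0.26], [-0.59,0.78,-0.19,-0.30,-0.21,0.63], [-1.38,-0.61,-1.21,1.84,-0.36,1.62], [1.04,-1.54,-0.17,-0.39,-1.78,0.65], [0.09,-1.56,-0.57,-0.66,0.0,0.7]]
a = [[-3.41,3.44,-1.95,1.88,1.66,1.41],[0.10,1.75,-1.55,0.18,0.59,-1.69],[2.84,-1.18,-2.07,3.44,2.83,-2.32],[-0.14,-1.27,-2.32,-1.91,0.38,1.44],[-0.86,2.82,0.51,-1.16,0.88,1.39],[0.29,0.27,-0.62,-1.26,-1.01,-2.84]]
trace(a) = -7.60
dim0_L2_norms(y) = [4.46, 4.02, 5.83, 4.45, 3.14, 5.02]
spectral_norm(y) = 7.28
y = x + a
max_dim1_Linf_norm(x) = 2.3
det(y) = -1051.37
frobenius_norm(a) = 10.97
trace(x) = 0.82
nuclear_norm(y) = 23.92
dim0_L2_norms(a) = [4.53, 5.09, 4.06, 4.69, 3.61, 4.72]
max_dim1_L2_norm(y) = 5.75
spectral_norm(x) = 3.71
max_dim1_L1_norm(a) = 14.68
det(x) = -26.97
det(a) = 369.82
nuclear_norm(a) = 23.06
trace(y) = -6.78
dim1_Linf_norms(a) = [3.44, 1.75, 3.44, 2.32, 2.82, 2.84]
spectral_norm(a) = 6.99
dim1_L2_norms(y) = [5.75, 3.55, 5.47, 5.26, 3.03, 3.54]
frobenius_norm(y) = 11.18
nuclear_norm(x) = 12.25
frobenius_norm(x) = 5.78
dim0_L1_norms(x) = [6.07, 5.63, 3.75, 3.58, 4.11, 3.92]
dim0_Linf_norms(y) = [2.74, 2.72, 3.53, 3.14, 2.62, 3.06]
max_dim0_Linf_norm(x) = 2.3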